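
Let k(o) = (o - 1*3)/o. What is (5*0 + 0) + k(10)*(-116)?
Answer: -406/5 ≈ -81.200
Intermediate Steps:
k(o) = (-3 + o)/o (k(o) = (o - 3)/o = (-3 + o)/o)
(5*0 + 0) + k(10)*(-116) = (5*0 + 0) + ((-3 + 10)/10)*(-116) = (0 + 0) + ((⅒)*7)*(-116) = 0 + (7/10)*(-116) = 0 - 406/5 = -406/5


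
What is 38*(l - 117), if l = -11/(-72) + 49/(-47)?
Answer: -7579841/1692 ≈ -4479.8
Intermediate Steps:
l = -3011/3384 (l = -11*(-1/72) + 49*(-1/47) = 11/72 - 49/47 = -3011/3384 ≈ -0.88978)
38*(l - 117) = 38*(-3011/3384 - 117) = 38*(-398939/3384) = -7579841/1692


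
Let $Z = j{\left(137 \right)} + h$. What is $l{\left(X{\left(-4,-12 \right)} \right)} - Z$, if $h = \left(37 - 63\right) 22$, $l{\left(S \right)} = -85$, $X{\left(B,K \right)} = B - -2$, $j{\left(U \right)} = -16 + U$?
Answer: $366$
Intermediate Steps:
$X{\left(B,K \right)} = 2 + B$ ($X{\left(B,K \right)} = B + 2 = 2 + B$)
$h = -572$ ($h = \left(-26\right) 22 = -572$)
$Z = -451$ ($Z = \left(-16 + 137\right) - 572 = 121 - 572 = -451$)
$l{\left(X{\left(-4,-12 \right)} \right)} - Z = -85 - -451 = -85 + 451 = 366$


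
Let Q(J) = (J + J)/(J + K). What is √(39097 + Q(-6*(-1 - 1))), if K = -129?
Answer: 5*√2378649/39 ≈ 197.73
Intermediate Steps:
Q(J) = 2*J/(-129 + J) (Q(J) = (J + J)/(J - 129) = (2*J)/(-129 + J) = 2*J/(-129 + J))
√(39097 + Q(-6*(-1 - 1))) = √(39097 + 2*(-6*(-1 - 1))/(-129 - 6*(-1 - 1))) = √(39097 + 2*(-6*(-2))/(-129 - 6*(-2))) = √(39097 + 2*12/(-129 + 12)) = √(39097 + 2*12/(-117)) = √(39097 + 2*12*(-1/117)) = √(39097 - 8/39) = √(1524775/39) = 5*√2378649/39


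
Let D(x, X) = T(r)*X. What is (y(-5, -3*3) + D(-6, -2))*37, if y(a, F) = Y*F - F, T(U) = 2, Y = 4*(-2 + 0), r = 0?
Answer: 2849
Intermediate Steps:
Y = -8 (Y = 4*(-2) = -8)
D(x, X) = 2*X
y(a, F) = -9*F (y(a, F) = -8*F - F = -9*F)
(y(-5, -3*3) + D(-6, -2))*37 = (-(-27)*3 + 2*(-2))*37 = (-9*(-9) - 4)*37 = (81 - 4)*37 = 77*37 = 2849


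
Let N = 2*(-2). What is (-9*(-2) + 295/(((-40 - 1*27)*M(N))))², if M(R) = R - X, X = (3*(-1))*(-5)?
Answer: 538657681/1620529 ≈ 332.40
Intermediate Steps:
X = 15 (X = -3*(-5) = 15)
N = -4
M(R) = -15 + R (M(R) = R - 1*15 = R - 15 = -15 + R)
(-9*(-2) + 295/(((-40 - 1*27)*M(N))))² = (-9*(-2) + 295/(((-40 - 1*27)*(-15 - 4))))² = (18 + 295/(((-40 - 27)*(-19))))² = (18 + 295/((-67*(-19))))² = (18 + 295/1273)² = (23209/1273)² = 538657681/1620529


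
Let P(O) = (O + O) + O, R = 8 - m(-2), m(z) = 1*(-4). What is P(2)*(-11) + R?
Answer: -54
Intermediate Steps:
m(z) = -4
R = 12 (R = 8 - 1*(-4) = 8 + 4 = 12)
P(O) = 3*O (P(O) = 2*O + O = 3*O)
P(2)*(-11) + R = (3*2)*(-11) + 12 = 6*(-11) + 12 = -66 + 12 = -54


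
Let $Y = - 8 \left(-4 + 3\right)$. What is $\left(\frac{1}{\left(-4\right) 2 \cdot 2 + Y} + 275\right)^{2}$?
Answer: $\frac{4835601}{64} \approx 75556.0$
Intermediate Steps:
$Y = 8$ ($Y = \left(-8\right) \left(-1\right) = 8$)
$\left(\frac{1}{\left(-4\right) 2 \cdot 2 + Y} + 275\right)^{2} = \left(\frac{1}{\left(-4\right) 2 \cdot 2 + 8} + 275\right)^{2} = \left(\frac{1}{\left(-8\right) 2 + 8} + 275\right)^{2} = \left(\frac{1}{-16 + 8} + 275\right)^{2} = \left(\frac{1}{-8} + 275\right)^{2} = \left(- \frac{1}{8} + 275\right)^{2} = \left(\frac{2199}{8}\right)^{2} = \frac{4835601}{64}$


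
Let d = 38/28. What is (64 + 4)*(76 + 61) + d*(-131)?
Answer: 127935/14 ≈ 9138.2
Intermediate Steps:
d = 19/14 (d = 38*(1/28) = 19/14 ≈ 1.3571)
(64 + 4)*(76 + 61) + d*(-131) = (64 + 4)*(76 + 61) + (19/14)*(-131) = 68*137 - 2489/14 = 9316 - 2489/14 = 127935/14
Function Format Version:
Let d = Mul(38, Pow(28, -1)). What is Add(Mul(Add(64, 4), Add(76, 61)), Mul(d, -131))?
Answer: Rational(127935, 14) ≈ 9138.2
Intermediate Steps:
d = Rational(19, 14) (d = Mul(38, Rational(1, 28)) = Rational(19, 14) ≈ 1.3571)
Add(Mul(Add(64, 4), Add(76, 61)), Mul(d, -131)) = Add(Mul(Add(64, 4), Add(76, 61)), Mul(Rational(19, 14), -131)) = Add(Mul(68, 137), Rational(-2489, 14)) = Add(9316, Rational(-2489, 14)) = Rational(127935, 14)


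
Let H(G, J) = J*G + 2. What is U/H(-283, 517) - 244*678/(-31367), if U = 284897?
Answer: 15267826289/4589274403 ≈ 3.3269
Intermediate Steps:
H(G, J) = 2 + G*J (H(G, J) = G*J + 2 = 2 + G*J)
U/H(-283, 517) - 244*678/(-31367) = 284897/(2 - 283*517) - 244*678/(-31367) = 284897/(2 - 146311) - 165432*(-1/31367) = 284897/(-146309) + 165432/31367 = 284897*(-1/146309) + 165432/31367 = -284897/146309 + 165432/31367 = 15267826289/4589274403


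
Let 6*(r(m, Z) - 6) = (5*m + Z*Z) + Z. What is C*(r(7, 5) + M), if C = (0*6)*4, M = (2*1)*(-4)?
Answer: 0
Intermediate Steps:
M = -8 (M = 2*(-4) = -8)
C = 0 (C = 0*4 = 0)
r(m, Z) = 6 + Z/6 + Z**2/6 + 5*m/6 (r(m, Z) = 6 + ((5*m + Z*Z) + Z)/6 = 6 + ((5*m + Z**2) + Z)/6 = 6 + ((Z**2 + 5*m) + Z)/6 = 6 + (Z + Z**2 + 5*m)/6 = 6 + (Z/6 + Z**2/6 + 5*m/6) = 6 + Z/6 + Z**2/6 + 5*m/6)
C*(r(7, 5) + M) = 0*((6 + (1/6)*5 + (1/6)*5**2 + (5/6)*7) - 8) = 0*((6 + 5/6 + (1/6)*25 + 35/6) - 8) = 0*((6 + 5/6 + 25/6 + 35/6) - 8) = 0*(101/6 - 8) = 0*(53/6) = 0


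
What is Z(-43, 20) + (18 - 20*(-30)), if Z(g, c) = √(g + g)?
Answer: 618 + I*√86 ≈ 618.0 + 9.2736*I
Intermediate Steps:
Z(g, c) = √2*√g (Z(g, c) = √(2*g) = √2*√g)
Z(-43, 20) + (18 - 20*(-30)) = √2*√(-43) + (18 - 20*(-30)) = √2*(I*√43) + (18 + 600) = I*√86 + 618 = 618 + I*√86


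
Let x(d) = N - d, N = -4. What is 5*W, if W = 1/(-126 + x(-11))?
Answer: -5/119 ≈ -0.042017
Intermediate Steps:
x(d) = -4 - d
W = -1/119 (W = 1/(-126 + (-4 - 1*(-11))) = 1/(-126 + (-4 + 11)) = 1/(-126 + 7) = 1/(-119) = -1/119 ≈ -0.0084034)
5*W = 5*(-1/119) = -5/119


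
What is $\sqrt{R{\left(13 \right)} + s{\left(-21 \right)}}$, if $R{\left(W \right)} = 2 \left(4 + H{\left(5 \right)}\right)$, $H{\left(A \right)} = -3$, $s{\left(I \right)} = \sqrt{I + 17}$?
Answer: $\sqrt{2 + 2 i} \approx 1.5538 + 0.64359 i$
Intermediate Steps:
$s{\left(I \right)} = \sqrt{17 + I}$
$R{\left(W \right)} = 2$ ($R{\left(W \right)} = 2 \left(4 - 3\right) = 2 \cdot 1 = 2$)
$\sqrt{R{\left(13 \right)} + s{\left(-21 \right)}} = \sqrt{2 + \sqrt{17 - 21}} = \sqrt{2 + \sqrt{-4}} = \sqrt{2 + 2 i}$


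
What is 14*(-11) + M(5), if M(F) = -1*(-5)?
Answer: -149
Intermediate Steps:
M(F) = 5
14*(-11) + M(5) = 14*(-11) + 5 = -154 + 5 = -149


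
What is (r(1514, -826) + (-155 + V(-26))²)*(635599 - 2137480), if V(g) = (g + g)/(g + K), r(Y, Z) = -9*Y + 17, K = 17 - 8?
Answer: -4113483848328/289 ≈ -1.4234e+10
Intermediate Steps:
K = 9
r(Y, Z) = 17 - 9*Y
V(g) = 2*g/(9 + g) (V(g) = (g + g)/(g + 9) = (2*g)/(9 + g) = 2*g/(9 + g))
(r(1514, -826) + (-155 + V(-26))²)*(635599 - 2137480) = ((17 - 9*1514) + (-155 + 2*(-26)/(9 - 26))²)*(635599 - 2137480) = ((17 - 13626) + (-155 + 2*(-26)/(-17))²)*(-1501881) = (-13609 + (-155 + 2*(-26)*(-1/17))²)*(-1501881) = (-13609 + (-155 + 52/17)²)*(-1501881) = (-13609 + (-2583/17)²)*(-1501881) = (-13609 + 6671889/289)*(-1501881) = (2738888/289)*(-1501881) = -4113483848328/289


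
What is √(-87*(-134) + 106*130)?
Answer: √25438 ≈ 159.49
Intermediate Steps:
√(-87*(-134) + 106*130) = √(11658 + 13780) = √25438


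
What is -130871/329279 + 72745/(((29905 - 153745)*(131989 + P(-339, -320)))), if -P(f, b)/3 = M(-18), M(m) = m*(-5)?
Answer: -426960460143403/1074245141285568 ≈ -0.39745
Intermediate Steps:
M(m) = -5*m
P(f, b) = -270 (P(f, b) = -(-15)*(-18) = -3*90 = -270)
-130871/329279 + 72745/(((29905 - 153745)*(131989 + P(-339, -320)))) = -130871/329279 + 72745/(((29905 - 153745)*(131989 - 270))) = -130871*1/329279 + 72745/((-123840*131719)) = -130871/329279 + 72745/(-16312080960) = -130871/329279 + 72745*(-1/16312080960) = -130871/329279 - 14549/3262416192 = -426960460143403/1074245141285568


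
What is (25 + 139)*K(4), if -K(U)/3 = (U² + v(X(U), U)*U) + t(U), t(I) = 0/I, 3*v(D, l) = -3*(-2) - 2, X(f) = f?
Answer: -10496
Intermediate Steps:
v(D, l) = 4/3 (v(D, l) = (-3*(-2) - 2)/3 = (6 - 2)/3 = (⅓)*4 = 4/3)
t(I) = 0
K(U) = -4*U - 3*U² (K(U) = -3*((U² + 4*U/3) + 0) = -3*(U² + 4*U/3) = -4*U - 3*U²)
(25 + 139)*K(4) = (25 + 139)*(4*(-4 - 3*4)) = 164*(4*(-4 - 12)) = 164*(4*(-16)) = 164*(-64) = -10496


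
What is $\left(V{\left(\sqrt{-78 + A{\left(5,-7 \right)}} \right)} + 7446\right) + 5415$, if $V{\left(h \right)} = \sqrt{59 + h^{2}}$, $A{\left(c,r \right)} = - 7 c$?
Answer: $12861 + 3 i \sqrt{6} \approx 12861.0 + 7.3485 i$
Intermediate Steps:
$\left(V{\left(\sqrt{-78 + A{\left(5,-7 \right)}} \right)} + 7446\right) + 5415 = \left(\sqrt{59 + \left(\sqrt{-78 - 35}\right)^{2}} + 7446\right) + 5415 = \left(\sqrt{59 + \left(\sqrt{-113}\right)^{2}} + 7446\right) + 5415 = \left(\sqrt{59 + \left(i \sqrt{113}\right)^{2}} + 7446\right) + 5415 = \left(\sqrt{59 - 113} + 7446\right) + 5415 = \left(\sqrt{-54} + 7446\right) + 5415 = \left(3 i \sqrt{6} + 7446\right) + 5415 = \left(7446 + 3 i \sqrt{6}\right) + 5415 = 12861 + 3 i \sqrt{6}$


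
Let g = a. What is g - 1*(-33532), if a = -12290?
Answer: 21242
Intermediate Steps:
g = -12290
g - 1*(-33532) = -12290 - 1*(-33532) = -12290 + 33532 = 21242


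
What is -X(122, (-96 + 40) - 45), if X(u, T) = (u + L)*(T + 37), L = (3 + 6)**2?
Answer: 12992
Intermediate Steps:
L = 81 (L = 9**2 = 81)
X(u, T) = (37 + T)*(81 + u) (X(u, T) = (u + 81)*(T + 37) = (81 + u)*(37 + T) = (37 + T)*(81 + u))
-X(122, (-96 + 40) - 45) = -(2997 + 37*122 + 81*((-96 + 40) - 45) + ((-96 + 40) - 45)*122) = -(2997 + 4514 + 81*(-56 - 45) + (-56 - 45)*122) = -(2997 + 4514 + 81*(-101) - 101*122) = -(2997 + 4514 - 8181 - 12322) = -1*(-12992) = 12992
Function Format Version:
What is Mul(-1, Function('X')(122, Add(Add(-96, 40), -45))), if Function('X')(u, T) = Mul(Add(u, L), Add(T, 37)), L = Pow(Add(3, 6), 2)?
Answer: 12992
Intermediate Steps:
L = 81 (L = Pow(9, 2) = 81)
Function('X')(u, T) = Mul(Add(37, T), Add(81, u)) (Function('X')(u, T) = Mul(Add(u, 81), Add(T, 37)) = Mul(Add(81, u), Add(37, T)) = Mul(Add(37, T), Add(81, u)))
Mul(-1, Function('X')(122, Add(Add(-96, 40), -45))) = Mul(-1, Add(2997, Mul(37, 122), Mul(81, Add(Add(-96, 40), -45)), Mul(Add(Add(-96, 40), -45), 122))) = Mul(-1, Add(2997, 4514, Mul(81, Add(-56, -45)), Mul(Add(-56, -45), 122))) = Mul(-1, Add(2997, 4514, Mul(81, -101), Mul(-101, 122))) = Mul(-1, Add(2997, 4514, -8181, -12322)) = Mul(-1, -12992) = 12992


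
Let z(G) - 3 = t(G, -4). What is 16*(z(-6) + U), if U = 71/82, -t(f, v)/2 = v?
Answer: 7784/41 ≈ 189.85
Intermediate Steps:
t(f, v) = -2*v
z(G) = 11 (z(G) = 3 - 2*(-4) = 3 + 8 = 11)
U = 71/82 (U = 71*(1/82) = 71/82 ≈ 0.86585)
16*(z(-6) + U) = 16*(11 + 71/82) = 16*(973/82) = 7784/41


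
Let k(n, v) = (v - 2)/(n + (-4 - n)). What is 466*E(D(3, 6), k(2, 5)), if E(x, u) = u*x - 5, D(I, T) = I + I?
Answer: -4427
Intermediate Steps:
D(I, T) = 2*I
k(n, v) = 1/2 - v/4 (k(n, v) = (-2 + v)/(-4) = (-2 + v)*(-1/4) = 1/2 - v/4)
E(x, u) = -5 + u*x
466*E(D(3, 6), k(2, 5)) = 466*(-5 + (1/2 - 1/4*5)*(2*3)) = 466*(-5 + (1/2 - 5/4)*6) = 466*(-5 - 3/4*6) = 466*(-5 - 9/2) = 466*(-19/2) = -4427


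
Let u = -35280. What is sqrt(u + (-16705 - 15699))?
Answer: 2*I*sqrt(16921) ≈ 260.16*I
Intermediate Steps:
sqrt(u + (-16705 - 15699)) = sqrt(-35280 + (-16705 - 15699)) = sqrt(-35280 - 32404) = sqrt(-67684) = 2*I*sqrt(16921)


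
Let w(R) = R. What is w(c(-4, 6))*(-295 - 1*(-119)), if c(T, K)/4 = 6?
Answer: -4224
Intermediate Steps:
c(T, K) = 24 (c(T, K) = 4*6 = 24)
w(c(-4, 6))*(-295 - 1*(-119)) = 24*(-295 - 1*(-119)) = 24*(-295 + 119) = 24*(-176) = -4224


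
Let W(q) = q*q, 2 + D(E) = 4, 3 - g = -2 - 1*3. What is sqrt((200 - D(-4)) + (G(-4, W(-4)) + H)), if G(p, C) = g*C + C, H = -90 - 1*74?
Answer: sqrt(178) ≈ 13.342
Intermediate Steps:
g = 8 (g = 3 - (-2 - 1*3) = 3 - (-2 - 3) = 3 - 1*(-5) = 3 + 5 = 8)
D(E) = 2 (D(E) = -2 + 4 = 2)
H = -164 (H = -90 - 74 = -164)
W(q) = q**2
G(p, C) = 9*C (G(p, C) = 8*C + C = 9*C)
sqrt((200 - D(-4)) + (G(-4, W(-4)) + H)) = sqrt((200 - 1*2) + (9*(-4)**2 - 164)) = sqrt((200 - 2) + (9*16 - 164)) = sqrt(198 + (144 - 164)) = sqrt(198 - 20) = sqrt(178)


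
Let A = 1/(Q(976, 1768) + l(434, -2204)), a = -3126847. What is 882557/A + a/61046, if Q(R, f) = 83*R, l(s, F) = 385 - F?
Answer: 4503920005548487/61046 ≈ 7.3779e+10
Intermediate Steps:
A = 1/83597 (A = 1/(83*976 + (385 - 1*(-2204))) = 1/(81008 + (385 + 2204)) = 1/(81008 + 2589) = 1/83597 ≈ 1.1962e-5)
882557/A + a/61046 = 882557/(1/83597) - 3126847/61046 = 882557*83597 - 3126847*1/61046 = 73779117529 - 3126847/61046 = 4503920005548487/61046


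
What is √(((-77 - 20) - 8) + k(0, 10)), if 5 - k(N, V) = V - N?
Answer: I*√110 ≈ 10.488*I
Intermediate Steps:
k(N, V) = 5 + N - V (k(N, V) = 5 - (V - N) = 5 + (N - V) = 5 + N - V)
√(((-77 - 20) - 8) + k(0, 10)) = √(((-77 - 20) - 8) + (5 + 0 - 1*10)) = √((-97 - 8) + (5 + 0 - 10)) = √(-105 - 5) = √(-110) = I*√110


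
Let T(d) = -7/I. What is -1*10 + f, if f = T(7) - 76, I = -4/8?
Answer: -72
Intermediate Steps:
I = -½ (I = -4*⅛ = -½ ≈ -0.50000)
T(d) = 14 (T(d) = -7/(-½) = -7*(-2) = 14)
f = -62 (f = 14 - 76 = -62)
-1*10 + f = -1*10 - 62 = -10 - 62 = -72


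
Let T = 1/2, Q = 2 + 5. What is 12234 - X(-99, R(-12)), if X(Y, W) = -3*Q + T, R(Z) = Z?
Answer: 24509/2 ≈ 12255.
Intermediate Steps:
Q = 7
T = ½ ≈ 0.50000
X(Y, W) = -41/2 (X(Y, W) = -3*7 + ½ = -21 + ½ = -41/2)
12234 - X(-99, R(-12)) = 12234 - 1*(-41/2) = 12234 + 41/2 = 24509/2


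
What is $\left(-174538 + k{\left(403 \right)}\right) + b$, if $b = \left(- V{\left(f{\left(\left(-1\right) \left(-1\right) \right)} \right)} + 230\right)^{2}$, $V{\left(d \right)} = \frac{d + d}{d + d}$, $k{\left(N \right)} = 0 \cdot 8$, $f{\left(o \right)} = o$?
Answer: $-122097$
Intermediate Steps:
$k{\left(N \right)} = 0$
$V{\left(d \right)} = 1$ ($V{\left(d \right)} = \frac{2 d}{2 d} = 2 d \frac{1}{2 d} = 1$)
$b = 52441$ ($b = \left(\left(-1\right) 1 + 230\right)^{2} = \left(-1 + 230\right)^{2} = 229^{2} = 52441$)
$\left(-174538 + k{\left(403 \right)}\right) + b = \left(-174538 + 0\right) + 52441 = -174538 + 52441 = -122097$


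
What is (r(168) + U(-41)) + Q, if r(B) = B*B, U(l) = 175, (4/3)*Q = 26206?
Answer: 96107/2 ≈ 48054.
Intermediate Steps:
Q = 39309/2 (Q = (¾)*26206 = 39309/2 ≈ 19655.)
r(B) = B²
(r(168) + U(-41)) + Q = (168² + 175) + 39309/2 = (28224 + 175) + 39309/2 = 28399 + 39309/2 = 96107/2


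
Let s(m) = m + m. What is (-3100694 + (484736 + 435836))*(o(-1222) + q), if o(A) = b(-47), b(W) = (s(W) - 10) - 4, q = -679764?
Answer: 1482203904384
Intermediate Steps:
s(m) = 2*m
b(W) = -14 + 2*W (b(W) = (2*W - 10) - 4 = (-10 + 2*W) - 4 = -14 + 2*W)
o(A) = -108 (o(A) = -14 + 2*(-47) = -14 - 94 = -108)
(-3100694 + (484736 + 435836))*(o(-1222) + q) = (-3100694 + (484736 + 435836))*(-108 - 679764) = (-3100694 + 920572)*(-679872) = -2180122*(-679872) = 1482203904384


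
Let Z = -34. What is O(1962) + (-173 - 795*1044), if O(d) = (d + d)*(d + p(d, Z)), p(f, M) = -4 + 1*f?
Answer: 14551927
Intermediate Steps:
p(f, M) = -4 + f
O(d) = 2*d*(-4 + 2*d) (O(d) = (d + d)*(d + (-4 + d)) = (2*d)*(-4 + 2*d) = 2*d*(-4 + 2*d))
O(1962) + (-173 - 795*1044) = 4*1962*(-2 + 1962) + (-173 - 795*1044) = 4*1962*1960 + (-173 - 829980) = 15382080 - 830153 = 14551927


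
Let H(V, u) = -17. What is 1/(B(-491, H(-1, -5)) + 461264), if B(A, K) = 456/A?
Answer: 491/226480168 ≈ 2.1680e-6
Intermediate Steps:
1/(B(-491, H(-1, -5)) + 461264) = 1/(456/(-491) + 461264) = 1/(456*(-1/491) + 461264) = 1/(-456/491 + 461264) = 1/(226480168/491) = 491/226480168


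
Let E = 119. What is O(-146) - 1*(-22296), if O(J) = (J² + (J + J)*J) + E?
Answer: 86363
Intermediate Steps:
O(J) = 119 + 3*J² (O(J) = (J² + (J + J)*J) + 119 = (J² + (2*J)*J) + 119 = (J² + 2*J²) + 119 = 3*J² + 119 = 119 + 3*J²)
O(-146) - 1*(-22296) = (119 + 3*(-146)²) - 1*(-22296) = (119 + 3*21316) + 22296 = (119 + 63948) + 22296 = 64067 + 22296 = 86363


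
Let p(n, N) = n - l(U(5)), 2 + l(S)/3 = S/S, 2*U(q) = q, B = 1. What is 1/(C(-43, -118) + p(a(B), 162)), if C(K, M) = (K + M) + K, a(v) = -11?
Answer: -1/212 ≈ -0.0047170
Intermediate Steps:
U(q) = q/2
l(S) = -3 (l(S) = -6 + 3*(S/S) = -6 + 3*1 = -6 + 3 = -3)
C(K, M) = M + 2*K
p(n, N) = 3 + n (p(n, N) = n - 1*(-3) = n + 3 = 3 + n)
1/(C(-43, -118) + p(a(B), 162)) = 1/((-118 + 2*(-43)) + (3 - 11)) = 1/((-118 - 86) - 8) = 1/(-204 - 8) = 1/(-212) = -1/212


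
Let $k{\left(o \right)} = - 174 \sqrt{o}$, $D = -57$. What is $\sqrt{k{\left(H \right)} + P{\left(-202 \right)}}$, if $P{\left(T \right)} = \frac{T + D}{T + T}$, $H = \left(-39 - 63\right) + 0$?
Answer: $\frac{\sqrt{26159 - 7099896 i \sqrt{102}}}{202} \approx 29.648 - 29.637 i$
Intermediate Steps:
$H = -102$ ($H = -102 + 0 = -102$)
$P{\left(T \right)} = \frac{-57 + T}{2 T}$ ($P{\left(T \right)} = \frac{T - 57}{T + T} = \frac{-57 + T}{2 T}$)
$\sqrt{k{\left(H \right)} + P{\left(-202 \right)}} = \sqrt{- 174 \sqrt{-102} + \frac{-57 - 202}{2 \left(-202\right)}} = \sqrt{- 174 i \sqrt{102} + \frac{1}{2} \left(- \frac{1}{202}\right) \left(-259\right)} = \sqrt{- 174 i \sqrt{102} + \frac{259}{404}} = \sqrt{\frac{259}{404} - 174 i \sqrt{102}}$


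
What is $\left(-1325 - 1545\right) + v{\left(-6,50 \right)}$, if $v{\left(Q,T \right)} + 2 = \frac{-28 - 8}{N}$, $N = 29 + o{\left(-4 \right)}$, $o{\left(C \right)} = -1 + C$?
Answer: $- \frac{5747}{2} \approx -2873.5$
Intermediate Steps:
$N = 24$ ($N = 29 - 5 = 24$)
$v{\left(Q,T \right)} = - \frac{7}{2}$ ($v{\left(Q,T \right)} = -2 + \frac{-28 - 8}{24} = -2 - \frac{3}{2} = - \frac{7}{2}$)
$\left(-1325 - 1545\right) + v{\left(-6,50 \right)} = \left(-1325 - 1545\right) - \frac{7}{2} = -2870 - \frac{7}{2} = - \frac{5747}{2}$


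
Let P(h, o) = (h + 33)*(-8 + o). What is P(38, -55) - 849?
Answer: -5322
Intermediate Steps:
P(h, o) = (-8 + o)*(33 + h) (P(h, o) = (33 + h)*(-8 + o) = (-8 + o)*(33 + h))
P(38, -55) - 849 = (-264 - 8*38 + 33*(-55) + 38*(-55)) - 849 = (-264 - 304 - 1815 - 2090) - 849 = -4473 - 849 = -5322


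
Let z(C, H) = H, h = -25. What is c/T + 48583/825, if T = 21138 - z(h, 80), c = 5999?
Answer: 1028009989/17372850 ≈ 59.173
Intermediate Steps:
T = 21058 (T = 21138 - 1*80 = 21138 - 80 = 21058)
c/T + 48583/825 = 5999/21058 + 48583/825 = 1028009989/17372850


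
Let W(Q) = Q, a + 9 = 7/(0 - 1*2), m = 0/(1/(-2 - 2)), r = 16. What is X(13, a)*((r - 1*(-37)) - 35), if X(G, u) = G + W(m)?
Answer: 234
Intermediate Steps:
m = 0 (m = 0/(1/(-4)) = 0/(-¼) = 0*(-4) = 0)
a = -25/2 (a = -9 + 7/(0 - 1*2) = -9 + 7/(0 - 2) = -9 + 7/(-2) = -9 + 7*(-½) = -9 - 7/2 = -25/2 ≈ -12.500)
X(G, u) = G (X(G, u) = G + 0 = G)
X(13, a)*((r - 1*(-37)) - 35) = 13*((16 - 1*(-37)) - 35) = 13*((16 + 37) - 35) = 13*(53 - 35) = 13*18 = 234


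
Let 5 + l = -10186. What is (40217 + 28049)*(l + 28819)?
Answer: 1271659048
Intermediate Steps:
l = -10191 (l = -5 - 10186 = -10191)
(40217 + 28049)*(l + 28819) = (40217 + 28049)*(-10191 + 28819) = 68266*18628 = 1271659048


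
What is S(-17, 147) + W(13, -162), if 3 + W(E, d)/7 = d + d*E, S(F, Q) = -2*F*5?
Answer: -15727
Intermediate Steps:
S(F, Q) = -10*F
W(E, d) = -21 + 7*d + 7*E*d (W(E, d) = -21 + 7*(d + d*E) = -21 + 7*(d + E*d) = -21 + (7*d + 7*E*d) = -21 + 7*d + 7*E*d)
S(-17, 147) + W(13, -162) = -10*(-17) + (-21 + 7*(-162) + 7*13*(-162)) = 170 + (-21 - 1134 - 14742) = 170 - 15897 = -15727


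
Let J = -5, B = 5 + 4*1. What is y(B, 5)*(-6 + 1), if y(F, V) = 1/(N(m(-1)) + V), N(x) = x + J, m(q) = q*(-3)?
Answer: -5/3 ≈ -1.6667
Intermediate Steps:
B = 9 (B = 5 + 4 = 9)
m(q) = -3*q
N(x) = -5 + x (N(x) = x - 5 = -5 + x)
y(F, V) = 1/(-2 + V) (y(F, V) = 1/((-5 - 3*(-1)) + V) = 1/((-5 + 3) + V) = 1/(-2 + V))
y(B, 5)*(-6 + 1) = (-6 + 1)/(-2 + 5) = -5/3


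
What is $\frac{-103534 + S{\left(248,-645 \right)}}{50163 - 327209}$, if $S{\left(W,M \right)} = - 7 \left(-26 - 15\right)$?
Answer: $\frac{103247}{277046} \approx 0.37267$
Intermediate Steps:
$S{\left(W,M \right)} = 287$ ($S{\left(W,M \right)} = \left(-7\right) \left(-41\right) = 287$)
$\frac{-103534 + S{\left(248,-645 \right)}}{50163 - 327209} = \frac{-103534 + 287}{50163 - 327209} = - \frac{103247}{-277046} = \left(-103247\right) \left(- \frac{1}{277046}\right) = \frac{103247}{277046}$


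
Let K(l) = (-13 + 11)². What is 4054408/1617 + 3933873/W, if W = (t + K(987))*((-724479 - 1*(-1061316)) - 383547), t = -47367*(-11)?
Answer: 3654646906204157/1457565303810 ≈ 2507.4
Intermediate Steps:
t = 521037
K(l) = 4 (K(l) = (-2)² = 4)
W = -24337825110 (W = (521037 + 4)*((-724479 - 1*(-1061316)) - 383547) = 521041*((-724479 + 1061316) - 383547) = 521041*(336837 - 383547) = 521041*(-46710) = -24337825110)
4054408/1617 + 3933873/W = 4054408/1617 + 3933873/(-24337825110) = 4054408*(1/1617) + 3933873*(-1/24337825110) = 4054408/1617 - 145699/901400930 = 3654646906204157/1457565303810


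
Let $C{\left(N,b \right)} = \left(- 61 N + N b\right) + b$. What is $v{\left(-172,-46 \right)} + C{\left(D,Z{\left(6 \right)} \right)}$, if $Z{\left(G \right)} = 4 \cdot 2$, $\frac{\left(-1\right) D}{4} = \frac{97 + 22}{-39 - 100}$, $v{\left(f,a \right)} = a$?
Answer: $- \frac{30510}{139} \approx -219.5$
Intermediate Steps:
$D = \frac{476}{139}$ ($D = - 4 \frac{97 + 22}{-39 - 100} = - 4 \frac{119}{-139} = - 4 \cdot 119 \left(- \frac{1}{139}\right) = \left(-4\right) \left(- \frac{119}{139}\right) = \frac{476}{139} \approx 3.4245$)
$Z{\left(G \right)} = 8$
$C{\left(N,b \right)} = b - 61 N + N b$
$v{\left(-172,-46 \right)} + C{\left(D,Z{\left(6 \right)} \right)} = -46 + \left(8 - \frac{29036}{139} + \frac{476}{139} \cdot 8\right) = -46 + \left(8 - \frac{29036}{139} + \frac{3808}{139}\right) = -46 - \frac{24116}{139} = - \frac{30510}{139}$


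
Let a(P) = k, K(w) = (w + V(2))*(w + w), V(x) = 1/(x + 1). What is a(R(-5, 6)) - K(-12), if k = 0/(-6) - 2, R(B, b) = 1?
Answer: -282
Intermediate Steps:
V(x) = 1/(1 + x)
k = -2 (k = 0*(-⅙) - 2 = 0 - 2 = -2)
K(w) = 2*w*(⅓ + w) (K(w) = (w + 1/(1 + 2))*(w + w) = (w + 1/3)*(2*w) = (w + ⅓)*(2*w) = (⅓ + w)*(2*w) = 2*w*(⅓ + w))
a(P) = -2
a(R(-5, 6)) - K(-12) = -2 - 2*(-12)*(1 + 3*(-12))/3 = -2 - 2*(-12)*(1 - 36)/3 = -2 - 2*(-12)*(-35)/3 = -2 - 1*280 = -2 - 280 = -282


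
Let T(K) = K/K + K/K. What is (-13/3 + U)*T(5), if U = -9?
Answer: -80/3 ≈ -26.667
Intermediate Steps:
T(K) = 2 (T(K) = 1 + 1 = 2)
(-13/3 + U)*T(5) = (-13/3 - 9)*2 = -40/3*2 = -80/3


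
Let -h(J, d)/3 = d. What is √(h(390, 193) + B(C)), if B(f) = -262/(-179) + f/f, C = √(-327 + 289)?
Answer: 20*I*√46182/179 ≈ 24.011*I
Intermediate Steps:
h(J, d) = -3*d
C = I*√38 (C = √(-38) = I*√38 ≈ 6.1644*I)
B(f) = 441/179 (B(f) = -262*(-1/179) + 1 = 262/179 + 1 = 441/179)
√(h(390, 193) + B(C)) = √(-3*193 + 441/179) = √(-579 + 441/179) = √(-103200/179) = 20*I*√46182/179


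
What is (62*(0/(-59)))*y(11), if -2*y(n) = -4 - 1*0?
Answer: 0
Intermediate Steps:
y(n) = 2 (y(n) = -(-4 - 1*0)/2 = -(-4 + 0)/2 = -1/2*(-4) = 2)
(62*(0/(-59)))*y(11) = (62*(0/(-59)))*2 = (62*(0*(-1/59)))*2 = (62*0)*2 = 0*2 = 0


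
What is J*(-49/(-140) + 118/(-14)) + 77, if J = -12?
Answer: 6088/35 ≈ 173.94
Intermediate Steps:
J*(-49/(-140) + 118/(-14)) + 77 = -12*(-49/(-140) + 118/(-14)) + 77 = -12*(-49*(-1/140) + 118*(-1/14)) + 77 = -12*(7/20 - 59/7) + 77 = -12*(-1131/140) + 77 = 3393/35 + 77 = 6088/35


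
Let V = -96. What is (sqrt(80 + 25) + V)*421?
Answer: -40416 + 421*sqrt(105) ≈ -36102.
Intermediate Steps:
(sqrt(80 + 25) + V)*421 = (sqrt(80 + 25) - 96)*421 = (sqrt(105) - 96)*421 = (-96 + sqrt(105))*421 = -40416 + 421*sqrt(105)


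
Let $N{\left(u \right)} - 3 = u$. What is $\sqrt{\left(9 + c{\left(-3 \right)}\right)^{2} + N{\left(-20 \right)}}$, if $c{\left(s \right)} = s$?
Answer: $\sqrt{19} \approx 4.3589$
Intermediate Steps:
$N{\left(u \right)} = 3 + u$
$\sqrt{\left(9 + c{\left(-3 \right)}\right)^{2} + N{\left(-20 \right)}} = \sqrt{\left(9 - 3\right)^{2} + \left(3 - 20\right)} = \sqrt{6^{2} - 17} = \sqrt{36 - 17} = \sqrt{19}$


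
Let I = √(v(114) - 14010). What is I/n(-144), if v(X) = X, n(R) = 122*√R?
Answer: √386/244 ≈ 0.080520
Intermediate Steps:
I = 6*I*√386 (I = √(114 - 14010) = √(-13896) = 6*I*√386 ≈ 117.88*I)
I/n(-144) = (6*I*√386)/((122*√(-144))) = (6*I*√386)/((122*(12*I))) = (6*I*√386)/((1464*I)) = (6*I*√386)*(-I/1464) = √386/244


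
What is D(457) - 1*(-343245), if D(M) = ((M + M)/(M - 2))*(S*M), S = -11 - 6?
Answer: 149075609/455 ≈ 3.2764e+5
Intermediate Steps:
S = -17
D(M) = -34*M²/(-2 + M) (D(M) = ((M + M)/(M - 2))*(-17*M) = ((2*M)/(-2 + M))*(-17*M) = (2*M/(-2 + M))*(-17*M) = -34*M²/(-2 + M))
D(457) - 1*(-343245) = -34*457²/(-2 + 457) - 1*(-343245) = -34*208849/455 + 343245 = -34*208849*1/455 + 343245 = -7100866/455 + 343245 = 149075609/455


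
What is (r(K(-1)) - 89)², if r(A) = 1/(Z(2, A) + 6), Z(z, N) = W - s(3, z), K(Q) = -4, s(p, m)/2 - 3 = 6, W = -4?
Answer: 2030625/256 ≈ 7932.1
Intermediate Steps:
s(p, m) = 18 (s(p, m) = 6 + 2*6 = 6 + 12 = 18)
Z(z, N) = -22 (Z(z, N) = -4 - 1*18 = -4 - 18 = -22)
r(A) = -1/16 (r(A) = 1/(-22 + 6) = 1/(-16) = -1/16)
(r(K(-1)) - 89)² = (-1/16 - 89)² = (-1425/16)² = 2030625/256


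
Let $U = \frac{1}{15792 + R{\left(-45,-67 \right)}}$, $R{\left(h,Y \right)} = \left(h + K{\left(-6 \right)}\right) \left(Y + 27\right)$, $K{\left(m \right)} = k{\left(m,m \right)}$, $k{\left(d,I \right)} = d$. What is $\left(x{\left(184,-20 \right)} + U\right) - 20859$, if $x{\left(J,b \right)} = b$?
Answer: $- \frac{372314327}{17832} \approx -20879.0$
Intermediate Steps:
$K{\left(m \right)} = m$
$R{\left(h,Y \right)} = \left(-6 + h\right) \left(27 + Y\right)$ ($R{\left(h,Y \right)} = \left(h - 6\right) \left(Y + 27\right) = \left(-6 + h\right) \left(27 + Y\right)$)
$U = \frac{1}{17832}$ ($U = \frac{1}{15792 - -2040} = \frac{1}{15792 + \left(-162 + 402 - 1215 + 3015\right)} = \frac{1}{15792 + 2040} = \frac{1}{17832} \approx 5.6079 \cdot 10^{-5}$)
$\left(x{\left(184,-20 \right)} + U\right) - 20859 = \left(-20 + \frac{1}{17832}\right) - 20859 = - \frac{356639}{17832} - 20859 = - \frac{372314327}{17832}$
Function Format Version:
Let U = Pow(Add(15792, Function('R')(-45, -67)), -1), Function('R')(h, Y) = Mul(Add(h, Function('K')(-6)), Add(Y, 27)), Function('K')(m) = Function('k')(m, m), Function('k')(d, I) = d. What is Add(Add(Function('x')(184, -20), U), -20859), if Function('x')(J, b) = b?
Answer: Rational(-372314327, 17832) ≈ -20879.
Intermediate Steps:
Function('K')(m) = m
Function('R')(h, Y) = Mul(Add(-6, h), Add(27, Y)) (Function('R')(h, Y) = Mul(Add(h, -6), Add(Y, 27)) = Mul(Add(-6, h), Add(27, Y)))
U = Rational(1, 17832) (U = Pow(Add(15792, Add(-162, Mul(-6, -67), Mul(27, -45), Mul(-67, -45))), -1) = Pow(Add(15792, Add(-162, 402, -1215, 3015)), -1) = Pow(Add(15792, 2040), -1) = Pow(17832, -1) = Rational(1, 17832) ≈ 5.6079e-5)
Add(Add(Function('x')(184, -20), U), -20859) = Add(Add(-20, Rational(1, 17832)), -20859) = Add(Rational(-356639, 17832), -20859) = Rational(-372314327, 17832)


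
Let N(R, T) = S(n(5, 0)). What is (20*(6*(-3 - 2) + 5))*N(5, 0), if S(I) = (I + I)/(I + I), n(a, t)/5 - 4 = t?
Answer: -500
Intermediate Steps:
n(a, t) = 20 + 5*t
S(I) = 1 (S(I) = (2*I)/((2*I)) = (2*I)*(1/(2*I)) = 1)
N(R, T) = 1
(20*(6*(-3 - 2) + 5))*N(5, 0) = (20*(6*(-3 - 2) + 5))*1 = (20*(6*(-5) + 5))*1 = (20*(-30 + 5))*1 = (20*(-25))*1 = -500*1 = -500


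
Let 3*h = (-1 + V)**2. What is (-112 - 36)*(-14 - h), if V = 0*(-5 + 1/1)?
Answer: 6364/3 ≈ 2121.3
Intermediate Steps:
V = 0 (V = 0*(-5 + 1) = 0*(-4) = 0)
h = 1/3 (h = (-1 + 0)**2/3 = (1/3)*(-1)**2 = (1/3)*1 = 1/3 ≈ 0.33333)
(-112 - 36)*(-14 - h) = (-112 - 36)*(-14 - 1*1/3) = -148*(-14 - 1/3) = -148*(-43/3) = 6364/3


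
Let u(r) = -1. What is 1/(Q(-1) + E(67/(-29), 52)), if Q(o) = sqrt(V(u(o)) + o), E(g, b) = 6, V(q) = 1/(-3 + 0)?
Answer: 9/56 - I*sqrt(3)/56 ≈ 0.16071 - 0.030929*I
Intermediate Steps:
V(q) = -1/3 (V(q) = 1/(-3) = -1/3)
Q(o) = sqrt(-1/3 + o)
1/(Q(-1) + E(67/(-29), 52)) = 1/(sqrt(-3 + 9*(-1))/3 + 6) = 1/(sqrt(-3 - 9)/3 + 6) = 1/(sqrt(-12)/3 + 6) = 1/((2*I*sqrt(3))/3 + 6) = 1/(2*I*sqrt(3)/3 + 6) = 1/(6 + 2*I*sqrt(3)/3)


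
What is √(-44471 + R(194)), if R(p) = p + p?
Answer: I*√44083 ≈ 209.96*I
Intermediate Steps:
R(p) = 2*p
√(-44471 + R(194)) = √(-44471 + 2*194) = √(-44471 + 388) = √(-44083) = I*√44083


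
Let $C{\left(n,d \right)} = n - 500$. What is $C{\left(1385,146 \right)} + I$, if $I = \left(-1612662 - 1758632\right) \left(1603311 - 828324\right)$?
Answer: $-2612709022293$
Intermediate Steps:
$I = -2612709023178$ ($I = \left(-3371294\right) 774987 = -2612709023178$)
$C{\left(n,d \right)} = -500 + n$ ($C{\left(n,d \right)} = n - 500 = -500 + n$)
$C{\left(1385,146 \right)} + I = \left(-500 + 1385\right) - 2612709023178 = 885 - 2612709023178 = -2612709022293$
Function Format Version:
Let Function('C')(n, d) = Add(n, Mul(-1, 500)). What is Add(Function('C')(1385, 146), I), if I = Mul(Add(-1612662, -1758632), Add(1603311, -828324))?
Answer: -2612709022293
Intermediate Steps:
I = -2612709023178 (I = Mul(-3371294, 774987) = -2612709023178)
Function('C')(n, d) = Add(-500, n) (Function('C')(n, d) = Add(n, -500) = Add(-500, n))
Add(Function('C')(1385, 146), I) = Add(Add(-500, 1385), -2612709023178) = Add(885, -2612709023178) = -2612709022293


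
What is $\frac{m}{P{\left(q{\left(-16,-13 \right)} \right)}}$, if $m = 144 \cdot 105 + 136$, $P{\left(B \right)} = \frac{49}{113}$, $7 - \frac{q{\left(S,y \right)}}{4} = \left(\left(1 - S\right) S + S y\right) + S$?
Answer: $\frac{1723928}{49} \approx 35182.0$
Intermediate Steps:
$q{\left(S,y \right)} = 28 - 4 S - 4 S y - 4 S \left(1 - S\right)$ ($q{\left(S,y \right)} = 28 - 4 \left(\left(\left(1 - S\right) S + S y\right) + S\right) = 28 - 4 \left(\left(S \left(1 - S\right) + S y\right) + S\right) = 28 - 4 \left(\left(S y + S \left(1 - S\right)\right) + S\right) = 28 - 4 \left(S + S y + S \left(1 - S\right)\right) = 28 - \left(4 S + 4 S y + 4 S \left(1 - S\right)\right) = 28 - 4 S - 4 S y - 4 S \left(1 - S\right)$)
$P{\left(B \right)} = \frac{49}{113}$ ($P{\left(B \right)} = 49 \cdot \frac{1}{113} = \frac{49}{113}$)
$m = 15256$ ($m = 15120 + 136 = 15256$)
$\frac{m}{P{\left(q{\left(-16,-13 \right)} \right)}} = \frac{15256}{\frac{49}{113}} = 15256 \cdot \frac{113}{49} = \frac{1723928}{49}$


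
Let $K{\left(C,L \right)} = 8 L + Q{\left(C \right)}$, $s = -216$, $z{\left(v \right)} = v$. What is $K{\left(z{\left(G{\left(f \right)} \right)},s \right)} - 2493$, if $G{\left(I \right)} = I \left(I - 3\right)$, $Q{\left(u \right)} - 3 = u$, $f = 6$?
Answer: $-4200$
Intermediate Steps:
$Q{\left(u \right)} = 3 + u$
$G{\left(I \right)} = I \left(-3 + I\right)$
$K{\left(C,L \right)} = 3 + C + 8 L$ ($K{\left(C,L \right)} = 8 L + \left(3 + C\right) = 3 + C + 8 L$)
$K{\left(z{\left(G{\left(f \right)} \right)},s \right)} - 2493 = \left(3 + 6 \left(-3 + 6\right) + 8 \left(-216\right)\right) - 2493 = \left(3 + 6 \cdot 3 - 1728\right) - 2493 = \left(3 + 18 - 1728\right) - 2493 = -1707 - 2493 = -4200$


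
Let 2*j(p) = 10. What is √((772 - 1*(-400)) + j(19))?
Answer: √1177 ≈ 34.307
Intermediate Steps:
j(p) = 5 (j(p) = (½)*10 = 5)
√((772 - 1*(-400)) + j(19)) = √((772 - 1*(-400)) + 5) = √((772 + 400) + 5) = √(1172 + 5) = √1177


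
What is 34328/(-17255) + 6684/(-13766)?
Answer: -41992262/16966595 ≈ -2.4750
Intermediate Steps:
34328/(-17255) + 6684/(-13766) = 34328*(-1/17255) + 6684*(-1/13766) = -4904/2465 - 3342/6883 = -41992262/16966595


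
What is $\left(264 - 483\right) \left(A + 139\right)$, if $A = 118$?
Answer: $-56283$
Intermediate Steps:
$\left(264 - 483\right) \left(A + 139\right) = \left(264 - 483\right) \left(118 + 139\right) = \left(-219\right) 257 = -56283$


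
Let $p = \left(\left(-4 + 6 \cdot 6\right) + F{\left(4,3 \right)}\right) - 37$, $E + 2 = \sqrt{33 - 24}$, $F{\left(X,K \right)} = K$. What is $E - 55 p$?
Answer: $111$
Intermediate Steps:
$E = 1$ ($E = -2 + \sqrt{33 - 24} = -2 + \sqrt{9} = -2 + 3 = 1$)
$p = -2$ ($p = \left(\left(-4 + 6 \cdot 6\right) + 3\right) - 37 = \left(\left(-4 + 36\right) + 3\right) - 37 = \left(32 + 3\right) - 37 = 35 - 37 = -2$)
$E - 55 p = 1 - -110 = 1 + 110 = 111$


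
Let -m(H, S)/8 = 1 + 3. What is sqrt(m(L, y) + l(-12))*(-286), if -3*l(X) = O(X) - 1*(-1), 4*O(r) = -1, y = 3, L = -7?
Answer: -143*I*sqrt(129) ≈ -1624.2*I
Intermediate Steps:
O(r) = -1/4 (O(r) = (1/4)*(-1) = -1/4)
m(H, S) = -32 (m(H, S) = -8*(1 + 3) = -8*4 = -32)
l(X) = -1/4 (l(X) = -(-1/4 - 1*(-1))/3 = -(-1/4 + 1)/3 = -1/3*3/4 = -1/4)
sqrt(m(L, y) + l(-12))*(-286) = sqrt(-32 - 1/4)*(-286) = sqrt(-129/4)*(-286) = (I*sqrt(129)/2)*(-286) = -143*I*sqrt(129)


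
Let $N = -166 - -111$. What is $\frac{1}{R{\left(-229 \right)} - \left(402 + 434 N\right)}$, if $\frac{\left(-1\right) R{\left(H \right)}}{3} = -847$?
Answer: $\frac{1}{26009} \approx 3.8448 \cdot 10^{-5}$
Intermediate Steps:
$R{\left(H \right)} = 2541$ ($R{\left(H \right)} = \left(-3\right) \left(-847\right) = 2541$)
$N = -55$ ($N = -166 + 111 = -55$)
$\frac{1}{R{\left(-229 \right)} - \left(402 + 434 N\right)} = \frac{1}{2541 - -23468} = \frac{1}{2541 + \left(23870 - 402\right)} = \frac{1}{2541 + 23468} = \frac{1}{26009}$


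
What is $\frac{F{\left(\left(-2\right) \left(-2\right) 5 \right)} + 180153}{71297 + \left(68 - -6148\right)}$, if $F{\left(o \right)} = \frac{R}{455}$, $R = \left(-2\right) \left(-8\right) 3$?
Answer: $\frac{81969663}{35268415} \approx 2.3242$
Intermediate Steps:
$R = 48$ ($R = 16 \cdot 3 = 48$)
$F{\left(o \right)} = \frac{48}{455}$
$\frac{F{\left(\left(-2\right) \left(-2\right) 5 \right)} + 180153}{71297 + \left(68 - -6148\right)} = \frac{\frac{48}{455} + 180153}{71297 + \left(68 - -6148\right)} = \frac{81969663}{455 \left(71297 + \left(68 + 6148\right)\right)} = \frac{81969663}{455 \left(71297 + 6216\right)} = \frac{81969663}{455 \cdot 77513} = \frac{81969663}{455} \cdot \frac{1}{77513} = \frac{81969663}{35268415}$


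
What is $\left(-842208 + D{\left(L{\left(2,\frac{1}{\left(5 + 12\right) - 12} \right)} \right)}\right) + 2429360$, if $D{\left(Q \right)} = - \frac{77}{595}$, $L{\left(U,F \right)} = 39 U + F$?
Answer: $\frac{134907909}{85} \approx 1.5872 \cdot 10^{6}$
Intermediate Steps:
$L{\left(U,F \right)} = F + 39 U$
$D{\left(Q \right)} = - \frac{11}{85}$ ($D{\left(Q \right)} = \left(-77\right) \frac{1}{595} = - \frac{11}{85}$)
$\left(-842208 + D{\left(L{\left(2,\frac{1}{\left(5 + 12\right) - 12} \right)} \right)}\right) + 2429360 = \left(-842208 - \frac{11}{85}\right) + 2429360 = - \frac{71587691}{85} + 2429360 = \frac{134907909}{85}$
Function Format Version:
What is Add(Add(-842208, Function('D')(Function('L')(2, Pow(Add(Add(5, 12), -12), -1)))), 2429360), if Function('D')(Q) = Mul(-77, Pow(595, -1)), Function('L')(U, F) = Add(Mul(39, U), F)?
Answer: Rational(134907909, 85) ≈ 1.5872e+6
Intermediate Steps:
Function('L')(U, F) = Add(F, Mul(39, U))
Function('D')(Q) = Rational(-11, 85) (Function('D')(Q) = Mul(-77, Rational(1, 595)) = Rational(-11, 85))
Add(Add(-842208, Function('D')(Function('L')(2, Pow(Add(Add(5, 12), -12), -1)))), 2429360) = Add(Add(-842208, Rational(-11, 85)), 2429360) = Add(Rational(-71587691, 85), 2429360) = Rational(134907909, 85)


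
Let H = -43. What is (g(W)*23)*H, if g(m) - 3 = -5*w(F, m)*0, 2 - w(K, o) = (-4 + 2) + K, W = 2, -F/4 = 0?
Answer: -2967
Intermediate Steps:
F = 0 (F = -4*0 = 0)
w(K, o) = 4 - K (w(K, o) = 2 - ((-4 + 2) + K) = 2 - (-2 + K) = 2 + (2 - K) = 4 - K)
g(m) = 3 (g(m) = 3 - 5*(4 - 1*0)*0 = 3 - 5*(4 + 0)*0 = 3 - 5*4*0 = 3 - 20*0 = 3 + 0 = 3)
(g(W)*23)*H = (3*23)*(-43) = 69*(-43) = -2967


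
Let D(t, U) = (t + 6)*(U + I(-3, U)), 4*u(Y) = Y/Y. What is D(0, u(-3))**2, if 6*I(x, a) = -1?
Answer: 1/4 ≈ 0.25000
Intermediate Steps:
u(Y) = 1/4 (u(Y) = (Y/Y)/4 = (1/4)*1 = 1/4)
I(x, a) = -1/6 (I(x, a) = (1/6)*(-1) = -1/6)
D(t, U) = (6 + t)*(-1/6 + U) (D(t, U) = (t + 6)*(U - 1/6) = (6 + t)*(-1/6 + U))
D(0, u(-3))**2 = (-1 + 6*(1/4) - 1/6*0 + (1/4)*0)**2 = (-1 + 3/2 + 0 + 0)**2 = (1/2)**2 = 1/4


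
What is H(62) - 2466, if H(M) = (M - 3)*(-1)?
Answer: -2525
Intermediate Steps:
H(M) = 3 - M (H(M) = (-3 + M)*(-1) = 3 - M)
H(62) - 2466 = (3 - 1*62) - 2466 = (3 - 62) - 2466 = -59 - 2466 = -2525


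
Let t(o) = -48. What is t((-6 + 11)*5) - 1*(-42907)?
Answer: 42859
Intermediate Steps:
t((-6 + 11)*5) - 1*(-42907) = -48 - 1*(-42907) = -48 + 42907 = 42859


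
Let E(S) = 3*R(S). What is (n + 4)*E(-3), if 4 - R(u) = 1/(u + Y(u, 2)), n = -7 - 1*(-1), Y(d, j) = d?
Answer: -25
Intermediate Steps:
n = -6 (n = -7 + 1 = -6)
R(u) = 4 - 1/(2*u) (R(u) = 4 - 1/(u + u) = 4 - 1/(2*u))
E(S) = 12 - 3/(2*S) (E(S) = 3*(4 - 1/(2*S)) = 12 - 3/(2*S))
(n + 4)*E(-3) = (-6 + 4)*(12 - 3/2/(-3)) = -2*(12 - 3/2*(-⅓)) = -2*(12 + ½) = -2*25/2 = -25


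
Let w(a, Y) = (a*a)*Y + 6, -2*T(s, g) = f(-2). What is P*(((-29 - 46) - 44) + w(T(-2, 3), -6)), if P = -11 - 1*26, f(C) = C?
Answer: 4403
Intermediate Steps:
T(s, g) = 1 (T(s, g) = -½*(-2) = 1)
P = -37 (P = -11 - 26 = -37)
w(a, Y) = 6 + Y*a² (w(a, Y) = a²*Y + 6 = Y*a² + 6 = 6 + Y*a²)
P*(((-29 - 46) - 44) + w(T(-2, 3), -6)) = -37*(((-29 - 46) - 44) + (6 - 6*1²)) = -37*((-75 - 44) + (6 - 6*1)) = -37*(-119 + (6 - 6)) = -37*(-119 + 0) = -37*(-119) = 4403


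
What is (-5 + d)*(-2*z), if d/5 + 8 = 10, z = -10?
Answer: 100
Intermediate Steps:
d = 10 (d = -40 + 5*10 = -40 + 50 = 10)
(-5 + d)*(-2*z) = (-5 + 10)*(-2*(-10)) = 5*20 = 100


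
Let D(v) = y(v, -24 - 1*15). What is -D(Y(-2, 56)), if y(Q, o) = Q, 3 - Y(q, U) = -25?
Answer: -28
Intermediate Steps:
Y(q, U) = 28 (Y(q, U) = 3 - 1*(-25) = 3 + 25 = 28)
D(v) = v
-D(Y(-2, 56)) = -1*28 = -28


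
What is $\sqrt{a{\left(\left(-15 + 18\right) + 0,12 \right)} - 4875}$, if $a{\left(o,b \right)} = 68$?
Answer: $i \sqrt{4807} \approx 69.333 i$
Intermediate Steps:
$\sqrt{a{\left(\left(-15 + 18\right) + 0,12 \right)} - 4875} = \sqrt{68 - 4875} = \sqrt{-4807} = i \sqrt{4807}$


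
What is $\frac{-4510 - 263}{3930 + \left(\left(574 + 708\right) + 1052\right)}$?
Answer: $- \frac{1591}{2088} \approx -0.76197$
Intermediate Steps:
$\frac{-4510 - 263}{3930 + \left(\left(574 + 708\right) + 1052\right)} = - \frac{4773}{3930 + \left(1282 + 1052\right)} = - \frac{4773}{3930 + 2334} = - \frac{4773}{6264} = \left(-4773\right) \frac{1}{6264} = - \frac{1591}{2088}$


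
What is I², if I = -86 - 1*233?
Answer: 101761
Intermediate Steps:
I = -319 (I = -86 - 233 = -319)
I² = (-319)² = 101761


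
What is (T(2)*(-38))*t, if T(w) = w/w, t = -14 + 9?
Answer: 190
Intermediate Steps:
t = -5
T(w) = 1
(T(2)*(-38))*t = (1*(-38))*(-5) = -38*(-5) = 190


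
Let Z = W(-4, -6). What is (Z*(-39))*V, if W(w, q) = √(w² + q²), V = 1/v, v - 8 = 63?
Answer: -78*√13/71 ≈ -3.9610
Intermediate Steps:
v = 71 (v = 8 + 63 = 71)
V = 1/71 ≈ 0.014085
W(w, q) = √(q² + w²)
Z = 2*√13 (Z = √((-6)² + (-4)²) = √(36 + 16) = √52 = 2*√13 ≈ 7.2111)
(Z*(-39))*V = ((2*√13)*(-39))*(1/71) = -78*√13*(1/71) = -78*√13/71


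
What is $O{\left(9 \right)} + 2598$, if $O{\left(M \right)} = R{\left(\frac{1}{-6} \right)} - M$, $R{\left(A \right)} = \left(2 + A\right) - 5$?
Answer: $\frac{15515}{6} \approx 2585.8$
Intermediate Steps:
$R{\left(A \right)} = -3 + A$
$O{\left(M \right)} = - \frac{19}{6} - M$ ($O{\left(M \right)} = \left(-3 + \frac{1}{-6}\right) - M = \left(-3 - \frac{1}{6}\right) - M = - \frac{19}{6} - M$)
$O{\left(9 \right)} + 2598 = \left(- \frac{19}{6} - 9\right) + 2598 = - \frac{73}{6} + 2598 = \frac{15515}{6}$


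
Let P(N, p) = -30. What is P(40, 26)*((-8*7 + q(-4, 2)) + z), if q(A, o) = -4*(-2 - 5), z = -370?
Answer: 11940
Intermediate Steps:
q(A, o) = 28 (q(A, o) = -4*(-7) = 28)
P(40, 26)*((-8*7 + q(-4, 2)) + z) = -30*((-8*7 + 28) - 370) = -30*((-56 + 28) - 370) = -30*(-28 - 370) = -30*(-398) = 11940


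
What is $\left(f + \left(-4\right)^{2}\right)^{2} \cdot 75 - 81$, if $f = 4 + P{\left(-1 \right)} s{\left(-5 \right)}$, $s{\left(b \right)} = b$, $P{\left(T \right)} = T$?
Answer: $46794$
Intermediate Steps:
$f = 9$ ($f = 4 - -5 = 4 + 5 = 9$)
$\left(f + \left(-4\right)^{2}\right)^{2} \cdot 75 - 81 = \left(9 + \left(-4\right)^{2}\right)^{2} \cdot 75 - 81 = \left(9 + 16\right)^{2} \cdot 75 - 81 = 25^{2} \cdot 75 - 81 = 625 \cdot 75 - 81 = 46875 - 81 = 46794$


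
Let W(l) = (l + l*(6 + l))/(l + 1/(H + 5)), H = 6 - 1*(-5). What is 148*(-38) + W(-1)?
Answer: -28088/5 ≈ -5617.6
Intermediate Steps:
H = 11 (H = 6 + 5 = 11)
W(l) = (l + l*(6 + l))/(1/16 + l) (W(l) = (l + l*(6 + l))/(l + 1/(11 + 5)) = (l + l*(6 + l))/(l + 1/16) = (l + l*(6 + l))/(1/16 + l))
148*(-38) + W(-1) = 148*(-38) + 16*(-1)*(7 - 1)/(1 + 16*(-1)) = -5624 + 16*(-1)*6/(1 - 16) = -5624 + 16*(-1)*6/(-15) = -5624 + 16*(-1)*(-1/15)*6 = -5624 + 32/5 = -28088/5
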